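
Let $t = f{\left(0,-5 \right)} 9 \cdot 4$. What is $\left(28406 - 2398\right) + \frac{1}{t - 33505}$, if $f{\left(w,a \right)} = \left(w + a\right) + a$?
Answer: $\frac{880760919}{33865} \approx 26008.0$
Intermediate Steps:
$f{\left(w,a \right)} = w + 2 a$ ($f{\left(w,a \right)} = \left(a + w\right) + a = w + 2 a$)
$t = -360$ ($t = \left(0 + 2 \left(-5\right)\right) 9 \cdot 4 = \left(0 - 10\right) 9 \cdot 4 = \left(-10\right) 9 \cdot 4 = \left(-90\right) 4 = -360$)
$\left(28406 - 2398\right) + \frac{1}{t - 33505} = \left(28406 - 2398\right) + \frac{1}{-360 - 33505} = 26008 + \frac{1}{-33865} = 26008 - \frac{1}{33865} = \frac{880760919}{33865}$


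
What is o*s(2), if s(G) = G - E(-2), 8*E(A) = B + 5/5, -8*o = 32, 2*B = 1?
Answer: -29/4 ≈ -7.2500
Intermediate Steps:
B = ½ (B = (½)*1 = ½ ≈ 0.50000)
o = -4 (o = -⅛*32 = -4)
E(A) = 3/16 (E(A) = (½ + 5/5)/8 = (½ + 5*(⅕))/8 = (½ + 1)/8 = (⅛)*(3/2) = 3/16)
s(G) = -3/16 + G (s(G) = G - 1*3/16 = G - 3/16 = -3/16 + G)
o*s(2) = -4*(-3/16 + 2) = -4*29/16 = -29/4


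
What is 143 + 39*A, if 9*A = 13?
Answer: 598/3 ≈ 199.33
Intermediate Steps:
A = 13/9 (A = (1/9)*13 = 13/9 ≈ 1.4444)
143 + 39*A = 143 + 39*(13/9) = 143 + 169/3 = 598/3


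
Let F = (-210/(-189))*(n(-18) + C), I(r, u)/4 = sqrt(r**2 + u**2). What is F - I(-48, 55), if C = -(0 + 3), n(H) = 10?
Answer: -2558/9 ≈ -284.22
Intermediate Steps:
C = -3 (C = -1*3 = -3)
I(r, u) = 4*sqrt(r**2 + u**2)
F = 70/9 (F = (-210/(-189))*(10 - 3) = -210*(-1/189)*7 = (10/9)*7 = 70/9 ≈ 7.7778)
F - I(-48, 55) = 70/9 - 4*sqrt((-48)**2 + 55**2) = 70/9 - 4*sqrt(2304 + 3025) = 70/9 - 4*sqrt(5329) = 70/9 - 4*73 = 70/9 - 1*292 = 70/9 - 292 = -2558/9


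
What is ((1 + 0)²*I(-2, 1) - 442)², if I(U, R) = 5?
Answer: 190969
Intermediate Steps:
((1 + 0)²*I(-2, 1) - 442)² = ((1 + 0)²*5 - 442)² = (1²*5 - 442)² = (1*5 - 442)² = (5 - 442)² = (-437)² = 190969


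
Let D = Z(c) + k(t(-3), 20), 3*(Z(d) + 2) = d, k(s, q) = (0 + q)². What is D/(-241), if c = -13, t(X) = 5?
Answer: -1181/723 ≈ -1.6335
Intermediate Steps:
k(s, q) = q²
Z(d) = -2 + d/3
D = 1181/3 (D = (-2 + (⅓)*(-13)) + 20² = (-2 - 13/3) + 400 = -19/3 + 400 = 1181/3 ≈ 393.67)
D/(-241) = (1181/3)/(-241) = (1181/3)*(-1/241) = -1181/723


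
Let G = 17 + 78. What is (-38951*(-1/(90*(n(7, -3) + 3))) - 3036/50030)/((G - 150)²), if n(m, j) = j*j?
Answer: 3537163/297178200 ≈ 0.011902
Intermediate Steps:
G = 95
n(m, j) = j²
(-38951*(-1/(90*(n(7, -3) + 3))) - 3036/50030)/((G - 150)²) = (-38951*(-1/(90*((-3)² + 3))) - 3036/50030)/((95 - 150)²) = (-38951*(-1/(90*(9 + 3))) - 3036*1/50030)/((-55)²) = (-38951/(12*(-90)) - 1518/25015)/3025 = (-38951/(-1080) - 1518/25015)*(1/3025) = (-38951*(-1/1080) - 1518/25015)*(1/3025) = (38951/1080 - 1518/25015)*(1/3025) = (38908793/1080648)*(1/3025) = 3537163/297178200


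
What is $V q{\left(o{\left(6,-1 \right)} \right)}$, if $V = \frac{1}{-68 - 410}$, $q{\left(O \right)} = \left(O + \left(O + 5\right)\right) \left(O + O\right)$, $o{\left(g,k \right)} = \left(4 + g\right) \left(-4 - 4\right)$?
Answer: $- \frac{12400}{239} \approx -51.883$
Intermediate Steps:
$o{\left(g,k \right)} = -32 - 8 g$ ($o{\left(g,k \right)} = \left(4 + g\right) \left(-8\right) = -32 - 8 g$)
$q{\left(O \right)} = 2 O \left(5 + 2 O\right)$ ($q{\left(O \right)} = \left(O + \left(5 + O\right)\right) 2 O = \left(5 + 2 O\right) 2 O = 2 O \left(5 + 2 O\right)$)
$V = - \frac{1}{478}$ ($V = \frac{1}{-478} = - \frac{1}{478} \approx -0.002092$)
$V q{\left(o{\left(6,-1 \right)} \right)} = - \frac{2 \left(-32 - 48\right) \left(5 + 2 \left(-32 - 48\right)\right)}{478} = - \frac{2 \left(-80\right) \left(5 + 2 \left(-80\right)\right)}{478} = - \frac{2 \left(-80\right) \left(5 - 160\right)}{478} = - \frac{2 \left(-80\right) \left(-155\right)}{478} = \left(- \frac{1}{478}\right) 24800 = - \frac{12400}{239}$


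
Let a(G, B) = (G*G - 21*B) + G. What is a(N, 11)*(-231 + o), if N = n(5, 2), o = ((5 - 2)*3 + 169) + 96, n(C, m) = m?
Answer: -9675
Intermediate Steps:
o = 274 (o = (3*3 + 169) + 96 = (9 + 169) + 96 = 178 + 96 = 274)
N = 2
a(G, B) = G + G**2 - 21*B (a(G, B) = (G**2 - 21*B) + G = G + G**2 - 21*B)
a(N, 11)*(-231 + o) = (2 + 2**2 - 21*11)*(-231 + 274) = (2 + 4 - 231)*43 = -225*43 = -9675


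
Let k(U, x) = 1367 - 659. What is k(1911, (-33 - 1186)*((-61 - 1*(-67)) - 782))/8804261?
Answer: 708/8804261 ≈ 8.0416e-5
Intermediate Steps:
k(U, x) = 708
k(1911, (-33 - 1186)*((-61 - 1*(-67)) - 782))/8804261 = 708/8804261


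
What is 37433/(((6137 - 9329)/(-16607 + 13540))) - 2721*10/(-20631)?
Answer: 789556766087/21951384 ≈ 35968.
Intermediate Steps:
37433/(((6137 - 9329)/(-16607 + 13540))) - 2721*10/(-20631) = 37433/((-3192/(-3067))) - 27210*(-1/20631) = 37433/((-3192*(-1/3067))) + 9070/6877 = 37433/(3192/3067) + 9070/6877 = 37433*(3067/3192) + 9070/6877 = 114807011/3192 + 9070/6877 = 789556766087/21951384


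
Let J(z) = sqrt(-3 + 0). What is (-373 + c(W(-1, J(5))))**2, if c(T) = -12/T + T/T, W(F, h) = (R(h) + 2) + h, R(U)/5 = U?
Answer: 486*(868*sqrt(3) + 3697*I)/(3*sqrt(3) + 13*I) ≈ 1.3854e+5 - 828.89*I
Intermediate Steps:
R(U) = 5*U
J(z) = I*sqrt(3) (J(z) = sqrt(-3) = I*sqrt(3))
W(F, h) = 2 + 6*h (W(F, h) = (5*h + 2) + h = (2 + 5*h) + h = 2 + 6*h)
c(T) = 1 - 12/T (c(T) = -12/T + 1 = 1 - 12/T)
(-373 + c(W(-1, J(5))))**2 = (-373 + (-12 + (2 + 6*(I*sqrt(3))))/(2 + 6*(I*sqrt(3))))**2 = (-373 + (-12 + (2 + 6*I*sqrt(3)))/(2 + 6*I*sqrt(3)))**2 = (-373 + (-10 + 6*I*sqrt(3))/(2 + 6*I*sqrt(3)))**2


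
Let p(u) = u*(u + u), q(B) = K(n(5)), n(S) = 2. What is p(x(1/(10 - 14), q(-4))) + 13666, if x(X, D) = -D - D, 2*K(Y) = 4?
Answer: 13698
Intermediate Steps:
K(Y) = 2 (K(Y) = (½)*4 = 2)
q(B) = 2
x(X, D) = -2*D
p(u) = 2*u² (p(u) = u*(2*u) = 2*u²)
p(x(1/(10 - 14), q(-4))) + 13666 = 2*(-2*2)² + 13666 = 2*(-4)² + 13666 = 2*16 + 13666 = 32 + 13666 = 13698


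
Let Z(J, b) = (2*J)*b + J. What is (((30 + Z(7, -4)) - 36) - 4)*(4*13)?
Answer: -3068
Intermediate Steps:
Z(J, b) = J + 2*J*b (Z(J, b) = 2*J*b + J = J + 2*J*b)
(((30 + Z(7, -4)) - 36) - 4)*(4*13) = (((30 + 7*(1 + 2*(-4))) - 36) - 4)*(4*13) = (((30 + 7*(1 - 8)) - 36) - 4)*52 = (((30 + 7*(-7)) - 36) - 4)*52 = (((30 - 49) - 36) - 4)*52 = ((-19 - 36) - 4)*52 = (-55 - 4)*52 = -59*52 = -3068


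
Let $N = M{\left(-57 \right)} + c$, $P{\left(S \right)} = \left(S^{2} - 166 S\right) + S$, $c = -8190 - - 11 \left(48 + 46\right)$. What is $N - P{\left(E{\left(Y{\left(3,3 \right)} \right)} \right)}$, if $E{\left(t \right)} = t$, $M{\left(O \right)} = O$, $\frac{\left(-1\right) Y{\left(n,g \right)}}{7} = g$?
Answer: $-11119$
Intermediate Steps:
$Y{\left(n,g \right)} = - 7 g$
$c = -7156$ ($c = -8190 - \left(-11\right) 94 = -8190 - -1034 = -8190 + 1034 = -7156$)
$P{\left(S \right)} = S^{2} - 165 S$
$N = -7213$ ($N = -57 - 7156 = -7213$)
$N - P{\left(E{\left(Y{\left(3,3 \right)} \right)} \right)} = -7213 - \left(-7\right) 3 \left(-165 - 21\right) = -7213 - - 21 \left(-165 - 21\right) = -7213 - \left(-21\right) \left(-186\right) = -7213 - 3906 = -11119$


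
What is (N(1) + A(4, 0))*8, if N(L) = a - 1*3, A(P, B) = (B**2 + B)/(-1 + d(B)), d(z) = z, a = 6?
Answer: 24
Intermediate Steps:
A(P, B) = (B + B**2)/(-1 + B) (A(P, B) = (B**2 + B)/(-1 + B) = (B + B**2)/(-1 + B))
N(L) = 3 (N(L) = 6 - 1*3 = 6 - 3 = 3)
(N(1) + A(4, 0))*8 = (3 + 0*(1 + 0)/(-1 + 0))*8 = (3 + 0*1/(-1))*8 = (3 + 0*(-1)*1)*8 = (3 + 0)*8 = 3*8 = 24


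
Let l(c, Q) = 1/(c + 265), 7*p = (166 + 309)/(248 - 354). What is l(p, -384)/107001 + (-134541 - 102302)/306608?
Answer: -4971045667590529/6435328212372240 ≈ -0.77246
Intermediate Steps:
p = -475/742 (p = ((166 + 309)/(248 - 354))/7 = (475/(-106))/7 = (475*(-1/106))/7 = (⅐)*(-475/106) = -475/742 ≈ -0.64016)
l(c, Q) = 1/(265 + c)
l(p, -384)/107001 + (-134541 - 102302)/306608 = 1/((265 - 475/742)*107001) + (-134541 - 102302)/306608 = (1/107001)/(196155/742) - 236843*1/306608 = (742/196155)*(1/107001) - 236843/306608 = 742/20988781155 - 236843/306608 = -4971045667590529/6435328212372240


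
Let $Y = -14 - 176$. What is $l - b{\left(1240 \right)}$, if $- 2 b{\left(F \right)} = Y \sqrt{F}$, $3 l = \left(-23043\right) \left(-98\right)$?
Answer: $752738 - 190 \sqrt{310} \approx 7.4939 \cdot 10^{5}$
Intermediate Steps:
$l = 752738$ ($l = \frac{\left(-23043\right) \left(-98\right)}{3} = \frac{1}{3} \cdot 2258214 = 752738$)
$Y = -190$ ($Y = -14 - 176 = -190$)
$b{\left(F \right)} = 95 \sqrt{F}$ ($b{\left(F \right)} = - \frac{\left(-190\right) \sqrt{F}}{2} = 95 \sqrt{F}$)
$l - b{\left(1240 \right)} = 752738 - 95 \sqrt{1240} = 752738 - 95 \cdot 2 \sqrt{310} = 752738 - 190 \sqrt{310}$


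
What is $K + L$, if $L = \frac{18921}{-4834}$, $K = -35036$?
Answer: $- \frac{169382945}{4834} \approx -35040.0$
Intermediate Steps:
$L = - \frac{18921}{4834}$ ($L = 18921 \left(- \frac{1}{4834}\right) = - \frac{18921}{4834} \approx -3.9142$)
$K + L = -35036 - \frac{18921}{4834} = - \frac{169382945}{4834}$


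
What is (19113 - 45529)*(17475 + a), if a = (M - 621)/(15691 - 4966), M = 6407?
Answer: -34622538832/75 ≈ -4.6163e+8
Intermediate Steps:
a = 526/975 (a = (6407 - 621)/(15691 - 4966) = 5786/10725 = 5786*(1/10725) = 526/975 ≈ 0.53949)
(19113 - 45529)*(17475 + a) = (19113 - 45529)*(17475 + 526/975) = -26416*17038651/975 = -34622538832/75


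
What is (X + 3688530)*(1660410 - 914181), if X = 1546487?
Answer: 3906521500893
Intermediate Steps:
(X + 3688530)*(1660410 - 914181) = (1546487 + 3688530)*(1660410 - 914181) = 5235017*746229 = 3906521500893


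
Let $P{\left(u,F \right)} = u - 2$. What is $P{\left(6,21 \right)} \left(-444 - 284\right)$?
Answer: $-2912$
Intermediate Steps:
$P{\left(u,F \right)} = -2 + u$ ($P{\left(u,F \right)} = u - 2 = -2 + u$)
$P{\left(6,21 \right)} \left(-444 - 284\right) = \left(-2 + 6\right) \left(-444 - 284\right) = 4 \left(-728\right) = -2912$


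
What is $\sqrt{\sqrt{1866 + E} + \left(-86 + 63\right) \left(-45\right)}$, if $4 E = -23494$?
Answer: $\frac{\sqrt{4140 + 2 i \sqrt{16030}}}{2} \approx 32.186 + 0.98341 i$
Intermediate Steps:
$E = - \frac{11747}{2}$ ($E = \frac{1}{4} \left(-23494\right) = - \frac{11747}{2} \approx -5873.5$)
$\sqrt{\sqrt{1866 + E} + \left(-86 + 63\right) \left(-45\right)} = \sqrt{\sqrt{1866 - \frac{11747}{2}} + \left(-86 + 63\right) \left(-45\right)} = \sqrt{\sqrt{- \frac{8015}{2}} - -1035} = \sqrt{\frac{i \sqrt{16030}}{2} + 1035} = \sqrt{1035 + \frac{i \sqrt{16030}}{2}}$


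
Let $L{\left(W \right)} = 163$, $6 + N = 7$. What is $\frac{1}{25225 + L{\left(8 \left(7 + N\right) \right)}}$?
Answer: $\frac{1}{25388} \approx 3.9389 \cdot 10^{-5}$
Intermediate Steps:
$N = 1$ ($N = -6 + 7 = 1$)
$\frac{1}{25225 + L{\left(8 \left(7 + N\right) \right)}} = \frac{1}{25225 + 163} = \frac{1}{25388}$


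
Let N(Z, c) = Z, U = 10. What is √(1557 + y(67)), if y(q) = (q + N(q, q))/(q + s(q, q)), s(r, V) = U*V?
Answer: √188419/11 ≈ 39.461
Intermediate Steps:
s(r, V) = 10*V
y(q) = 2/11 (y(q) = (q + q)/(q + 10*q) = (2*q)/((11*q)) = (2*q)*(1/(11*q)) = 2/11)
√(1557 + y(67)) = √(1557 + 2/11) = √(17129/11) = √188419/11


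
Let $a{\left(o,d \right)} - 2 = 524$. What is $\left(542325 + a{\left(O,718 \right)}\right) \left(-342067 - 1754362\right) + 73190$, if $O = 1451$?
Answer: $-1138048505889$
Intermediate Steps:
$a{\left(o,d \right)} = 526$ ($a{\left(o,d \right)} = 2 + 524 = 526$)
$\left(542325 + a{\left(O,718 \right)}\right) \left(-342067 - 1754362\right) + 73190 = \left(542325 + 526\right) \left(-342067 - 1754362\right) + 73190 = 542851 \left(-2096429\right) + 73190 = -1138048579079 + 73190 = -1138048505889$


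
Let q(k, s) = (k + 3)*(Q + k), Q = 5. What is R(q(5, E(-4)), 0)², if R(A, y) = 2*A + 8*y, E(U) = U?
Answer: 25600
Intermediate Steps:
q(k, s) = (3 + k)*(5 + k) (q(k, s) = (k + 3)*(5 + k) = (3 + k)*(5 + k))
R(q(5, E(-4)), 0)² = (2*(15 + 5² + 8*5) + 8*0)² = (2*(15 + 25 + 40) + 0)² = (2*80 + 0)² = (160 + 0)² = 160² = 25600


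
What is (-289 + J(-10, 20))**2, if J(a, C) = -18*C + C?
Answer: 395641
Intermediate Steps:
J(a, C) = -17*C
(-289 + J(-10, 20))**2 = (-289 - 17*20)**2 = (-289 - 340)**2 = (-629)**2 = 395641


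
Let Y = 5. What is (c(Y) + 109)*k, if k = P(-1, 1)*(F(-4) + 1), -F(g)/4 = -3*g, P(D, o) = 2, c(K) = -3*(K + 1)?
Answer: -8554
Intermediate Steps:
c(K) = -3 - 3*K (c(K) = -3*(1 + K) = -3 - 3*K)
F(g) = 12*g (F(g) = -(-12)*g = 12*g)
k = -94 (k = 2*(12*(-4) + 1) = 2*(-48 + 1) = 2*(-47) = -94)
(c(Y) + 109)*k = ((-3 - 3*5) + 109)*(-94) = ((-3 - 15) + 109)*(-94) = (-18 + 109)*(-94) = 91*(-94) = -8554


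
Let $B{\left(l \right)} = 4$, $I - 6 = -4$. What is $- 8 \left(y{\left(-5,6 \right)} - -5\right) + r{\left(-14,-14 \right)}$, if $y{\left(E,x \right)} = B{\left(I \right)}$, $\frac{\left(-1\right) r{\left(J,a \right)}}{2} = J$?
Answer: $-44$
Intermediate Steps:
$I = 2$ ($I = 6 - 4 = 2$)
$r{\left(J,a \right)} = - 2 J$
$y{\left(E,x \right)} = 4$
$- 8 \left(y{\left(-5,6 \right)} - -5\right) + r{\left(-14,-14 \right)} = - 8 \left(4 - -5\right) - -28 = - 8 \left(4 + 5\right) + 28 = \left(-8\right) 9 + 28 = -72 + 28 = -44$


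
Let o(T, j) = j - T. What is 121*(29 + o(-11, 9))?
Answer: 5929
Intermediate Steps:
121*(29 + o(-11, 9)) = 121*(29 + (9 - 1*(-11))) = 121*(29 + (9 + 11)) = 121*(29 + 20) = 121*49 = 5929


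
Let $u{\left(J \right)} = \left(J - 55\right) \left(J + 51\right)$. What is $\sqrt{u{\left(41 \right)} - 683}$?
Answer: $3 i \sqrt{219} \approx 44.396 i$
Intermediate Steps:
$u{\left(J \right)} = \left(-55 + J\right) \left(51 + J\right)$
$\sqrt{u{\left(41 \right)} - 683} = \sqrt{\left(-2805 + 41^{2} - 164\right) - 683} = \sqrt{\left(-2805 + 1681 - 164\right) - 683} = \sqrt{-1288 - 683} = \sqrt{-1971} = 3 i \sqrt{219}$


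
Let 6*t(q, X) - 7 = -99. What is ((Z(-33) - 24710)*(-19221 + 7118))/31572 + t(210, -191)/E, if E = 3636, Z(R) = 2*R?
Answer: 45429364921/4783158 ≈ 9497.8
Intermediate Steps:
t(q, X) = -46/3 (t(q, X) = 7/6 + (1/6)*(-99) = 7/6 - 33/2 = -46/3)
((Z(-33) - 24710)*(-19221 + 7118))/31572 + t(210, -191)/E = ((2*(-33) - 24710)*(-19221 + 7118))/31572 - 46/3/3636 = ((-66 - 24710)*(-12103))*(1/31572) - 46/3*1/3636 = -24776*(-12103)*(1/31572) - 23/5454 = 299863928*(1/31572) - 23/5454 = 74965982/7893 - 23/5454 = 45429364921/4783158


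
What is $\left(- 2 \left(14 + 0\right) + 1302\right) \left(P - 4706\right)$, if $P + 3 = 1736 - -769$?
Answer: $-2807896$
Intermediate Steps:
$P = 2502$ ($P = -3 + \left(1736 - -769\right) = -3 + \left(1736 + 769\right) = -3 + 2505 = 2502$)
$\left(- 2 \left(14 + 0\right) + 1302\right) \left(P - 4706\right) = \left(- 2 \left(14 + 0\right) + 1302\right) \left(2502 - 4706\right) = \left(\left(-2\right) 14 + 1302\right) \left(-2204\right) = \left(-28 + 1302\right) \left(-2204\right) = 1274 \left(-2204\right) = -2807896$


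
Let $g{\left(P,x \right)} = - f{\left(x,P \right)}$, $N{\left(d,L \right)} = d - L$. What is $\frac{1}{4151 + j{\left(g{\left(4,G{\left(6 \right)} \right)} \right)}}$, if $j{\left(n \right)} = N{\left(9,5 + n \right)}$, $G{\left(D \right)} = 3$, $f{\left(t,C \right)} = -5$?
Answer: $\frac{1}{4150} \approx 0.00024096$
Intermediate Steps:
$g{\left(P,x \right)} = 5$ ($g{\left(P,x \right)} = \left(-1\right) \left(-5\right) = 5$)
$j{\left(n \right)} = 4 - n$ ($j{\left(n \right)} = 9 - \left(5 + n\right) = 4 - n$)
$\frac{1}{4151 + j{\left(g{\left(4,G{\left(6 \right)} \right)} \right)}} = \frac{1}{4151 + \left(4 - 5\right)} = \frac{1}{4151 - 1} = \frac{1}{4150}$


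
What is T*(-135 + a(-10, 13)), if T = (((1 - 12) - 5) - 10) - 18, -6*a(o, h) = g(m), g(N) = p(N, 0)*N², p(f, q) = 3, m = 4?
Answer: 6292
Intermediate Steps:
g(N) = 3*N²
a(o, h) = -8 (a(o, h) = -4²/2 = -16/2 = -⅙*48 = -8)
T = -44 (T = ((-11 - 5) - 10) - 18 = (-16 - 10) - 18 = -26 - 18 = -44)
T*(-135 + a(-10, 13)) = -44*(-135 - 8) = -44*(-143) = 6292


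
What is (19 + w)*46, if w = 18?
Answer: 1702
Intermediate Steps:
(19 + w)*46 = (19 + 18)*46 = 37*46 = 1702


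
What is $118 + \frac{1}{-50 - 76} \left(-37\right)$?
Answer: $\frac{14905}{126} \approx 118.29$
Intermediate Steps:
$118 + \frac{1}{-50 - 76} \left(-37\right) = 118 + \frac{1}{-126} \left(-37\right) = 118 - - \frac{37}{126} = 118 + \frac{37}{126} = \frac{14905}{126}$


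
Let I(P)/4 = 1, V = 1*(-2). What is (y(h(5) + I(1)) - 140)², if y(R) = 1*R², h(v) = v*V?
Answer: 10816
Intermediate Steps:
V = -2
h(v) = -2*v (h(v) = v*(-2) = -2*v)
I(P) = 4 (I(P) = 4*1 = 4)
y(R) = R²
(y(h(5) + I(1)) - 140)² = ((-2*5 + 4)² - 140)² = ((-10 + 4)² - 140)² = ((-6)² - 140)² = (36 - 140)² = (-104)² = 10816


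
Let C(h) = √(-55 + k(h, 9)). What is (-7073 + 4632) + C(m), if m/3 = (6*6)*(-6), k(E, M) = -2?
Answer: -2441 + I*√57 ≈ -2441.0 + 7.5498*I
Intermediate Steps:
m = -648 (m = 3*((6*6)*(-6)) = 3*(36*(-6)) = 3*(-216) = -648)
C(h) = I*√57 (C(h) = √(-55 - 2) = √(-57) = I*√57)
(-7073 + 4632) + C(m) = (-7073 + 4632) + I*√57 = -2441 + I*√57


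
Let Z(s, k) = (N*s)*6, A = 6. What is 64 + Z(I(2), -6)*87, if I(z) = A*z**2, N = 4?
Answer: 50176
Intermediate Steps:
I(z) = 6*z**2
Z(s, k) = 24*s (Z(s, k) = (4*s)*6 = 24*s)
64 + Z(I(2), -6)*87 = 64 + (24*(6*2**2))*87 = 64 + (24*(6*4))*87 = 64 + (24*24)*87 = 64 + 576*87 = 64 + 50112 = 50176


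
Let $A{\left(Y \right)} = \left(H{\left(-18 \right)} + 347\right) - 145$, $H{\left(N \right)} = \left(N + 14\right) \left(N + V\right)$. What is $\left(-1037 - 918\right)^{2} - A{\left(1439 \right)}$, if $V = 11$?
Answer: $3821795$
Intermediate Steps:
$H{\left(N \right)} = \left(11 + N\right) \left(14 + N\right)$ ($H{\left(N \right)} = \left(N + 14\right) \left(N + 11\right) = \left(14 + N\right) \left(11 + N\right) = \left(11 + N\right) \left(14 + N\right)$)
$A{\left(Y \right)} = 230$ ($A{\left(Y \right)} = \left(\left(154 + \left(-18\right)^{2} + 25 \left(-18\right)\right) + 347\right) - 145 = \left(\left(154 + 324 - 450\right) + 347\right) - 145 = \left(28 + 347\right) - 145 = 375 - 145 = 230$)
$\left(-1037 - 918\right)^{2} - A{\left(1439 \right)} = \left(-1037 - 918\right)^{2} - 230 = \left(-1955\right)^{2} - 230 = 3822025 - 230 = 3821795$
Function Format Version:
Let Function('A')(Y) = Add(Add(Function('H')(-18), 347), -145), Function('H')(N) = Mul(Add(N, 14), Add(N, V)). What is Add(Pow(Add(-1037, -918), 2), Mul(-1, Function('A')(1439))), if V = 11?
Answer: 3821795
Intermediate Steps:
Function('H')(N) = Mul(Add(11, N), Add(14, N)) (Function('H')(N) = Mul(Add(N, 14), Add(N, 11)) = Mul(Add(14, N), Add(11, N)) = Mul(Add(11, N), Add(14, N)))
Function('A')(Y) = 230 (Function('A')(Y) = Add(Add(Add(154, Pow(-18, 2), Mul(25, -18)), 347), -145) = Add(Add(Add(154, 324, -450), 347), -145) = Add(Add(28, 347), -145) = Add(375, -145) = 230)
Add(Pow(Add(-1037, -918), 2), Mul(-1, Function('A')(1439))) = Add(Pow(Add(-1037, -918), 2), Mul(-1, 230)) = Add(Pow(-1955, 2), -230) = Add(3822025, -230) = 3821795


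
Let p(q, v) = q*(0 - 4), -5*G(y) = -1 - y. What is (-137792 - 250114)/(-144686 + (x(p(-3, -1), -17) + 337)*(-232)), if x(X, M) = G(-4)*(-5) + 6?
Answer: 64651/37493 ≈ 1.7243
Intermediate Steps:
G(y) = ⅕ + y/5 (G(y) = -(-1 - y)/5 = ⅕ + y/5)
p(q, v) = -4*q (p(q, v) = q*(-4) = -4*q)
x(X, M) = 9 (x(X, M) = (⅕ + (⅕)*(-4))*(-5) + 6 = (⅕ - ⅘)*(-5) + 6 = -⅗*(-5) + 6 = 3 + 6 = 9)
(-137792 - 250114)/(-144686 + (x(p(-3, -1), -17) + 337)*(-232)) = (-137792 - 250114)/(-144686 + (9 + 337)*(-232)) = -387906/(-144686 + 346*(-232)) = -387906/(-144686 - 80272) = -387906/(-224958) = -387906*(-1/224958) = 64651/37493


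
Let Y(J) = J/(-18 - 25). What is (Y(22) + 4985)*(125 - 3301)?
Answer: -680721608/43 ≈ -1.5831e+7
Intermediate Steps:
Y(J) = -J/43 (Y(J) = J/(-43) = J*(-1/43) = -J/43)
(Y(22) + 4985)*(125 - 3301) = (-1/43*22 + 4985)*(125 - 3301) = (-22/43 + 4985)*(-3176) = (214333/43)*(-3176) = -680721608/43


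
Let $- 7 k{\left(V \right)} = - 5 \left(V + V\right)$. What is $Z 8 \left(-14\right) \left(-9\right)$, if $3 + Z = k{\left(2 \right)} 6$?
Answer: $14256$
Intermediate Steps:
$k{\left(V \right)} = \frac{10 V}{7}$ ($k{\left(V \right)} = - \frac{\left(-5\right) \left(V + V\right)}{7} = - \frac{\left(-5\right) 2 V}{7} = - \frac{\left(-10\right) V}{7} = \frac{10 V}{7}$)
$Z = \frac{99}{7}$ ($Z = -3 + \frac{10}{7} \cdot 2 \cdot 6 = -3 + \frac{20}{7} \cdot 6 = -3 + \frac{120}{7} = \frac{99}{7} \approx 14.143$)
$Z 8 \left(-14\right) \left(-9\right) = \frac{99}{7} \cdot 8 \left(-14\right) \left(-9\right) = \frac{792}{7} \left(-14\right) \left(-9\right) = \left(-1584\right) \left(-9\right) = 14256$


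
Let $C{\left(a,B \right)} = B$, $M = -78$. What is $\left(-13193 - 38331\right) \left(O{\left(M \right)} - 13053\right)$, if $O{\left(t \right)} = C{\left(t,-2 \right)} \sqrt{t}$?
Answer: $672542772 + 103048 i \sqrt{78} \approx 6.7254 \cdot 10^{8} + 9.101 \cdot 10^{5} i$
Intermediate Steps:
$O{\left(t \right)} = - 2 \sqrt{t}$
$\left(-13193 - 38331\right) \left(O{\left(M \right)} - 13053\right) = \left(-13193 - 38331\right) \left(- 2 \sqrt{-78} - 13053\right) = - 51524 \left(- 2 i \sqrt{78} - 13053\right) = - 51524 \left(-13053 - 2 i \sqrt{78}\right) = 672542772 + 103048 i \sqrt{78}$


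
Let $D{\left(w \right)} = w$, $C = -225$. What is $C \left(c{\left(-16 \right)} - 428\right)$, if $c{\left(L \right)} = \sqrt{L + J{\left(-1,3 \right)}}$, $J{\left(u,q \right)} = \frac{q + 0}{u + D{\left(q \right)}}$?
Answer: $96300 - \frac{225 i \sqrt{58}}{2} \approx 96300.0 - 856.77 i$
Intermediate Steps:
$J{\left(u,q \right)} = \frac{q}{q + u}$ ($J{\left(u,q \right)} = \frac{q + 0}{u + q} = \frac{q}{q + u}$)
$c{\left(L \right)} = \sqrt{\frac{3}{2} + L}$ ($c{\left(L \right)} = \sqrt{L + \frac{3}{3 - 1}} = \sqrt{L + \frac{3}{2}} = \sqrt{\frac{3}{2} + L}$)
$C \left(c{\left(-16 \right)} - 428\right) = - 225 \left(\frac{\sqrt{6 + 4 \left(-16\right)}}{2} - 428\right) = - 225 \left(\frac{\sqrt{6 - 64}}{2} - 428\right) = - 225 \left(\frac{\sqrt{-58}}{2} - 428\right) = - 225 \left(\frac{i \sqrt{58}}{2} - 428\right) = - 225 \left(-428 + \frac{i \sqrt{58}}{2}\right) = 96300 - \frac{225 i \sqrt{58}}{2}$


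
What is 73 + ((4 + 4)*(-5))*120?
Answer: -4727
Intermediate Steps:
73 + ((4 + 4)*(-5))*120 = 73 + (8*(-5))*120 = 73 - 40*120 = 73 - 4800 = -4727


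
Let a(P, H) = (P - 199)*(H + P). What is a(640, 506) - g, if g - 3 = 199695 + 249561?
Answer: 56127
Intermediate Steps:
a(P, H) = (-199 + P)*(H + P)
g = 449259 (g = 3 + (199695 + 249561) = 3 + 449256 = 449259)
a(640, 506) - g = (640**2 - 199*506 - 199*640 + 506*640) - 1*449259 = (409600 - 100694 - 127360 + 323840) - 449259 = 505386 - 449259 = 56127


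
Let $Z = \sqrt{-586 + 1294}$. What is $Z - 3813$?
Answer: $-3813 + 2 \sqrt{177} \approx -3786.4$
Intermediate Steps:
$Z = 2 \sqrt{177}$ ($Z = \sqrt{708} = 2 \sqrt{177} \approx 26.608$)
$Z - 3813 = 2 \sqrt{177} - 3813 = -3813 + 2 \sqrt{177}$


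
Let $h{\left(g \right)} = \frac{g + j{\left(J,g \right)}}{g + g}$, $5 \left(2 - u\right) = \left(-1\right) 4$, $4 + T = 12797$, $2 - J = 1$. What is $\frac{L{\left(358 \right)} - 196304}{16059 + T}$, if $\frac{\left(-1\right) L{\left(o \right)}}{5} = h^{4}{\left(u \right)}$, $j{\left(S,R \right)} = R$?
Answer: $- \frac{196309}{28852} \approx -6.804$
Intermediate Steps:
$J = 1$ ($J = 2 - 1 = 1$)
$T = 12793$ ($T = -4 + 12797 = 12793$)
$u = \frac{14}{5}$ ($u = 2 - \frac{\left(-1\right) 4}{5} = 2 - - \frac{4}{5} = 2 + \frac{4}{5} = \frac{14}{5} \approx 2.8$)
$h{\left(g \right)} = 1$ ($h{\left(g \right)} = \frac{g + g}{g + g} = \frac{2 g}{2 g} = 2 g \frac{1}{2 g} = 1$)
$L{\left(o \right)} = -5$ ($L{\left(o \right)} = - 5 \cdot 1^{4} = \left(-5\right) 1 = -5$)
$\frac{L{\left(358 \right)} - 196304}{16059 + T} = \frac{-5 - 196304}{16059 + 12793} = - \frac{196309}{28852}$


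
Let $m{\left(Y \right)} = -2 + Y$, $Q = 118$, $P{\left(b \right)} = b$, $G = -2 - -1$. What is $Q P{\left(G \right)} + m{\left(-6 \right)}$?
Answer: $-126$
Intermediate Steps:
$G = -1$ ($G = -2 + 1 = -1$)
$Q P{\left(G \right)} + m{\left(-6 \right)} = 118 \left(-1\right) - 8 = -118 - 8 = -126$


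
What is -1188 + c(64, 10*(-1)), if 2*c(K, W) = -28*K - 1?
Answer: -4169/2 ≈ -2084.5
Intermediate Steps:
c(K, W) = -1/2 - 14*K (c(K, W) = (-28*K - 1)/2 = (-1 - 28*K)/2 = -1/2 - 14*K)
-1188 + c(64, 10*(-1)) = -1188 + (-1/2 - 14*64) = -1188 + (-1/2 - 896) = -1188 - 1793/2 = -4169/2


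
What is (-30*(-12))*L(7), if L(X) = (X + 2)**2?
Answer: 29160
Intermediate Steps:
L(X) = (2 + X)**2
(-30*(-12))*L(7) = (-30*(-12))*(2 + 7)**2 = 360*9**2 = 360*81 = 29160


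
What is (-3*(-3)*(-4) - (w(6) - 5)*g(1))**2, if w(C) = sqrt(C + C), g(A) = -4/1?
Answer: 3328 - 896*sqrt(3) ≈ 1776.1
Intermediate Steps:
g(A) = -4 (g(A) = -4*1 = -4)
w(C) = sqrt(2)*sqrt(C) (w(C) = sqrt(2*C) = sqrt(2)*sqrt(C))
(-3*(-3)*(-4) - (w(6) - 5)*g(1))**2 = (-3*(-3)*(-4) - (sqrt(2)*sqrt(6) - 5)*(-4))**2 = (9*(-4) - (2*sqrt(3) - 5)*(-4))**2 = (-36 - (-5 + 2*sqrt(3))*(-4))**2 = (-36 - (20 - 8*sqrt(3)))**2 = (-36 + (-20 + 8*sqrt(3)))**2 = (-56 + 8*sqrt(3))**2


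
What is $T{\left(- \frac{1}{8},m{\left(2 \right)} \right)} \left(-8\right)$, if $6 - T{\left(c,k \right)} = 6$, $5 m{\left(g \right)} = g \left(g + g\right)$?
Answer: $0$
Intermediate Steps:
$m{\left(g \right)} = \frac{2 g^{2}}{5}$ ($m{\left(g \right)} = \frac{g \left(g + g\right)}{5} = \frac{g 2 g}{5} = \frac{2 g^{2}}{5}$)
$T{\left(c,k \right)} = 0$ ($T{\left(c,k \right)} = 6 - 6 = 0$)
$T{\left(- \frac{1}{8},m{\left(2 \right)} \right)} \left(-8\right) = 0 \left(-8\right) = 0$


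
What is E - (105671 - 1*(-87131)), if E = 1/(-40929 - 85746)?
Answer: -24423193351/126675 ≈ -1.9280e+5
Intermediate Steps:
E = -1/126675 (E = 1/(-126675) = -1/126675 ≈ -7.8942e-6)
E - (105671 - 1*(-87131)) = -1/126675 - (105671 - 1*(-87131)) = -1/126675 - (105671 + 87131) = -1/126675 - 1*192802 = -1/126675 - 192802 = -24423193351/126675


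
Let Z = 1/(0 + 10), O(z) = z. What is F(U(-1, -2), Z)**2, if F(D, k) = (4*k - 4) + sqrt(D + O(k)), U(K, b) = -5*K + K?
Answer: (36 - sqrt(410))**2/100 ≈ 2.4811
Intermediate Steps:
U(K, b) = -4*K
Z = 1/10 ≈ 0.10000
F(D, k) = -4 + sqrt(D + k) + 4*k (F(D, k) = (4*k - 4) + sqrt(D + k) = (-4 + 4*k) + sqrt(D + k) = -4 + sqrt(D + k) + 4*k)
F(U(-1, -2), Z)**2 = (-4 + sqrt(-4*(-1) + 1/10) + 4*(1/10))**2 = (-4 + sqrt(4 + 1/10) + 2/5)**2 = (-4 + sqrt(41/10) + 2/5)**2 = (-4 + sqrt(410)/10 + 2/5)**2 = (-18/5 + sqrt(410)/10)**2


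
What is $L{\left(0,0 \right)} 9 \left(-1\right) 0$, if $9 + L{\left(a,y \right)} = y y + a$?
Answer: $0$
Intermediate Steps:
$L{\left(a,y \right)} = -9 + a + y^{2}$ ($L{\left(a,y \right)} = -9 + \left(y y + a\right) = -9 + \left(y^{2} + a\right) = -9 + \left(a + y^{2}\right) = -9 + a + y^{2}$)
$L{\left(0,0 \right)} 9 \left(-1\right) 0 = \left(-9 + 0 + 0^{2}\right) 9 \left(-1\right) 0 = \left(-9 + 0 + 0\right) \left(\left(-9\right) 0\right) = \left(-9\right) 0 = 0$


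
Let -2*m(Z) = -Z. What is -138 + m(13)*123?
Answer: 1323/2 ≈ 661.50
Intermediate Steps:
m(Z) = Z/2 (m(Z) = -(-1)*Z/2 = Z/2)
-138 + m(13)*123 = -138 + ((1/2)*13)*123 = -138 + (13/2)*123 = -138 + 1599/2 = 1323/2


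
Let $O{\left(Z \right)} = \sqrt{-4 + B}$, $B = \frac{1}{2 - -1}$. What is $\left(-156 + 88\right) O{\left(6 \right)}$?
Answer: $- \frac{68 i \sqrt{33}}{3} \approx - 130.21 i$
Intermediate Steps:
$B = \frac{1}{3}$ ($B = \frac{1}{2 + 1} = \frac{1}{3} \approx 0.33333$)
$O{\left(Z \right)} = \frac{i \sqrt{33}}{3}$ ($O{\left(Z \right)} = \sqrt{-4 + \frac{1}{3}} = \sqrt{- \frac{11}{3}} = \frac{i \sqrt{33}}{3}$)
$\left(-156 + 88\right) O{\left(6 \right)} = \left(-156 + 88\right) \frac{i \sqrt{33}}{3} = - 68 \frac{i \sqrt{33}}{3} = - \frac{68 i \sqrt{33}}{3}$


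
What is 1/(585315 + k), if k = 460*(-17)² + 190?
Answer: 1/718445 ≈ 1.3919e-6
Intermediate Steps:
k = 133130 (k = 460*289 + 190 = 132940 + 190 = 133130)
1/(585315 + k) = 1/(585315 + 133130) = 1/718445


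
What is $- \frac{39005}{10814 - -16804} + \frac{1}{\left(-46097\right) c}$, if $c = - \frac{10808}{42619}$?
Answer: $- \frac{9715876347169}{6879869936184} \approx -1.4122$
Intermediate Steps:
$c = - \frac{10808}{42619}$ ($c = \left(-10808\right) \frac{1}{42619} = - \frac{10808}{42619} \approx -0.2536$)
$- \frac{39005}{10814 - -16804} + \frac{1}{\left(-46097\right) c} = - \frac{39005}{10814 - -16804} + \frac{1}{\left(-46097\right) \left(- \frac{10808}{42619}\right)} = - \frac{39005}{10814 + 16804} - - \frac{42619}{498216376} = - \frac{39005}{27618} + \frac{42619}{498216376} = - \frac{9715876347169}{6879869936184}$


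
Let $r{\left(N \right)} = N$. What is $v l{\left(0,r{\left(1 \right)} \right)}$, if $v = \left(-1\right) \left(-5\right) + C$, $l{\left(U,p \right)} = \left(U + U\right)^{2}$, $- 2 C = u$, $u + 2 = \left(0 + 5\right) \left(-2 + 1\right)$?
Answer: $0$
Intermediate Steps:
$u = -7$ ($u = -2 + \left(0 + 5\right) \left(-2 + 1\right) = -2 + 5 \left(-1\right) = -2 - 5 = -7$)
$C = \frac{7}{2}$ ($C = \left(- \frac{1}{2}\right) \left(-7\right) = \frac{7}{2} \approx 3.5$)
$l{\left(U,p \right)} = 4 U^{2}$ ($l{\left(U,p \right)} = \left(2 U\right)^{2} = 4 U^{2}$)
$v = \frac{17}{2}$ ($v = \left(-1\right) \left(-5\right) + \frac{7}{2} = 5 + \frac{7}{2} = \frac{17}{2} \approx 8.5$)
$v l{\left(0,r{\left(1 \right)} \right)} = \frac{17 \cdot 4 \cdot 0^{2}}{2} = \frac{17 \cdot 4 \cdot 0}{2} = \frac{17}{2} \cdot 0 = 0$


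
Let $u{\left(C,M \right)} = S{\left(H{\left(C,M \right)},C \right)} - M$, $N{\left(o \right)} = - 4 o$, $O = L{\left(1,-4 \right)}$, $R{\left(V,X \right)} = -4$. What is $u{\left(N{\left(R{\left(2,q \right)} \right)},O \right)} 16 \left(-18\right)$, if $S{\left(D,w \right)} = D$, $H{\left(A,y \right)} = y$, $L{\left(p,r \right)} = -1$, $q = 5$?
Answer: $0$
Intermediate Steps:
$O = -1$
$u{\left(C,M \right)} = 0$ ($u{\left(C,M \right)} = M - M = 0$)
$u{\left(N{\left(R{\left(2,q \right)} \right)},O \right)} 16 \left(-18\right) = 0 \cdot 16 \left(-18\right) = 0 \left(-18\right) = 0$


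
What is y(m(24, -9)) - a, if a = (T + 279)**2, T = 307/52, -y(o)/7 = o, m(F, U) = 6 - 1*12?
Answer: -219370657/2704 ≈ -81128.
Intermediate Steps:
m(F, U) = -6 (m(F, U) = 6 - 12 = -6)
y(o) = -7*o
T = 307/52 (T = 307*(1/52) = 307/52 ≈ 5.9038)
a = 219484225/2704 (a = (307/52 + 279)**2 = (14815/52)**2 = 219484225/2704 ≈ 81170.)
y(m(24, -9)) - a = -7*(-6) - 1*219484225/2704 = 42 - 219484225/2704 = -219370657/2704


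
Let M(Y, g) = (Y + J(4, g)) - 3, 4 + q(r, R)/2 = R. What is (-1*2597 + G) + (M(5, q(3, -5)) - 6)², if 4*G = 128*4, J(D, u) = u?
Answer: -1985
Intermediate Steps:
q(r, R) = -8 + 2*R
G = 128 (G = (128*4)/4 = (¼)*512 = 128)
M(Y, g) = -3 + Y + g (M(Y, g) = (Y + g) - 3 = -3 + Y + g)
(-1*2597 + G) + (M(5, q(3, -5)) - 6)² = (-1*2597 + 128) + ((-3 + 5 + (-8 + 2*(-5))) - 6)² = (-2597 + 128) + ((-3 + 5 + (-8 - 10)) - 6)² = -2469 + ((-3 + 5 - 18) - 6)² = -2469 + (-16 - 6)² = -2469 + (-22)² = -2469 + 484 = -1985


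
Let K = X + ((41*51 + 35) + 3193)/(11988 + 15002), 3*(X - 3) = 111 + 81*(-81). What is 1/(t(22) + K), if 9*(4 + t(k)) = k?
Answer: -242910/521857759 ≈ -0.00046547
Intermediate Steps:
t(k) = -4 + k/9
X = -2147 (X = 3 + (111 + 81*(-81))/3 = 3 + (111 - 6561)/3 = 3 + (1/3)*(-6450) = 3 - 2150 = -2147)
K = -57942211/26990 (K = -2147 + ((41*51 + 35) + 3193)/(11988 + 15002) = -2147 + ((2091 + 35) + 3193)/26990 = -2147 + (2126 + 3193)*(1/26990) = -2147 + 5319*(1/26990) = -2147 + 5319/26990 = -57942211/26990 ≈ -2146.8)
1/(t(22) + K) = 1/((-4 + (1/9)*22) - 57942211/26990) = 1/((-4 + 22/9) - 57942211/26990) = 1/(-14/9 - 57942211/26990) = 1/(-521857759/242910) = -242910/521857759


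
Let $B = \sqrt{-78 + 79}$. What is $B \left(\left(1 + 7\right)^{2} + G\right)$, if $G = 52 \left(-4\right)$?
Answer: $-144$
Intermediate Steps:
$G = -208$
$B = 1$ ($B = \sqrt{1} = 1$)
$B \left(\left(1 + 7\right)^{2} + G\right) = 1 \left(\left(1 + 7\right)^{2} - 208\right) = 1 \left(8^{2} - 208\right) = 1 \left(64 - 208\right) = 1 \left(-144\right) = -144$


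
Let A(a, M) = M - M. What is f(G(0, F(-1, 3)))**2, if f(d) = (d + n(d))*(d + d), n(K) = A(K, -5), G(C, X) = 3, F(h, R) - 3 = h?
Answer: 324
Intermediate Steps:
A(a, M) = 0
F(h, R) = 3 + h
n(K) = 0
f(d) = 2*d**2 (f(d) = (d + 0)*(d + d) = d*(2*d) = 2*d**2)
f(G(0, F(-1, 3)))**2 = (2*3**2)**2 = (2*9)**2 = 18**2 = 324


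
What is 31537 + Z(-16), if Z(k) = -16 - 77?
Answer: 31444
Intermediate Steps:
Z(k) = -93
31537 + Z(-16) = 31537 - 93 = 31444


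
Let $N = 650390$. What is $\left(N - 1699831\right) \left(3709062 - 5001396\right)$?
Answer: $1356228285294$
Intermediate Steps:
$\left(N - 1699831\right) \left(3709062 - 5001396\right) = \left(650390 - 1699831\right) \left(3709062 - 5001396\right) = \left(-1049441\right) \left(-1292334\right) = 1356228285294$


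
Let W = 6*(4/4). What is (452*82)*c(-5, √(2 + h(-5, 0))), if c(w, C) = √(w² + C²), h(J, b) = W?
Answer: 37064*√33 ≈ 2.1292e+5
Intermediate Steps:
W = 6 (W = 6*(4*(¼)) = 6*1 = 6)
h(J, b) = 6
c(w, C) = √(C² + w²)
(452*82)*c(-5, √(2 + h(-5, 0))) = (452*82)*√((√(2 + 6))² + (-5)²) = 37064*√((√8)² + 25) = 37064*√((2*√2)² + 25) = 37064*√(8 + 25) = 37064*√33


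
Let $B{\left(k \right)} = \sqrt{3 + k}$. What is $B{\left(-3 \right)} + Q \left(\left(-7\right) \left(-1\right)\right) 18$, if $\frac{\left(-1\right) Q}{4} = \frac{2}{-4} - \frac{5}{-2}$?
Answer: $-1008$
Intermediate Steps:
$Q = -8$ ($Q = - 4 \left(\frac{2}{-4} - \frac{5}{-2}\right) = - 4 \left(2 \left(- \frac{1}{4}\right) - - \frac{5}{2}\right) = - 4 \left(- \frac{1}{2} + \frac{5}{2}\right) = \left(-4\right) 2 = -8$)
$B{\left(-3 \right)} + Q \left(\left(-7\right) \left(-1\right)\right) 18 = \sqrt{3 - 3} + - 8 \left(\left(-7\right) \left(-1\right)\right) 18 = \sqrt{0} + \left(-8\right) 7 \cdot 18 = 0 - 1008 = -1008$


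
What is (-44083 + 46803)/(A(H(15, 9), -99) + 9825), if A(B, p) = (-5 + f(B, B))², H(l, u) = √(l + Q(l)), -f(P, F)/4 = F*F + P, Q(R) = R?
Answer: 705296/6423649 - 27200*√30/6423649 ≈ 0.086604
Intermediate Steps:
f(P, F) = -4*P - 4*F² (f(P, F) = -4*(F*F + P) = -4*(F² + P) = -4*(P + F²) = -4*P - 4*F²)
H(l, u) = √2*√l (H(l, u) = √(l + l) = √(2*l) = √2*√l)
A(B, p) = (-5 - 4*B - 4*B²)² (A(B, p) = (-5 + (-4*B - 4*B²))² = (-5 - 4*B - 4*B²)²)
(-44083 + 46803)/(A(H(15, 9), -99) + 9825) = (-44083 + 46803)/((5 + 4*(√2*√15) + 4*(√2*√15)²)² + 9825) = 2720/((5 + 4*√30 + 4*(√30)²)² + 9825) = 2720/((5 + 4*√30 + 4*30)² + 9825) = 2720/((5 + 4*√30 + 120)² + 9825) = 2720/((125 + 4*√30)² + 9825) = 2720/(9825 + (125 + 4*√30)²)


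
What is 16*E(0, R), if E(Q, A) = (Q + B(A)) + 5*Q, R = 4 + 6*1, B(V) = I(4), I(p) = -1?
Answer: -16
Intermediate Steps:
B(V) = -1
R = 10 (R = 4 + 6 = 10)
E(Q, A) = -1 + 6*Q (E(Q, A) = (Q - 1) + 5*Q = (-1 + Q) + 5*Q = -1 + 6*Q)
16*E(0, R) = 16*(-1 + 6*0) = 16*(-1 + 0) = 16*(-1) = -16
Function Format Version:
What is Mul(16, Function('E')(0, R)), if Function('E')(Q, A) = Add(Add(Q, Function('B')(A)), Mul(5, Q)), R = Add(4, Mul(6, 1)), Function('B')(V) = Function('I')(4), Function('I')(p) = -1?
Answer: -16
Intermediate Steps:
Function('B')(V) = -1
R = 10 (R = Add(4, 6) = 10)
Function('E')(Q, A) = Add(-1, Mul(6, Q)) (Function('E')(Q, A) = Add(Add(Q, -1), Mul(5, Q)) = Add(Add(-1, Q), Mul(5, Q)) = Add(-1, Mul(6, Q)))
Mul(16, Function('E')(0, R)) = Mul(16, Add(-1, Mul(6, 0))) = Mul(16, Add(-1, 0)) = Mul(16, -1) = -16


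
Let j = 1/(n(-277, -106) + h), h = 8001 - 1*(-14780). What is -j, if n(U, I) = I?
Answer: -1/22675 ≈ -4.4101e-5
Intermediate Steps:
h = 22781 (h = 8001 + 14780 = 22781)
j = 1/22675 (j = 1/(-106 + 22781) = 1/22675 ≈ 4.4101e-5)
-j = -1*1/22675 = -1/22675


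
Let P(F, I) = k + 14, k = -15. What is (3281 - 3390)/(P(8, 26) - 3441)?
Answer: 109/3442 ≈ 0.031668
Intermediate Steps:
P(F, I) = -1 (P(F, I) = -15 + 14 = -1)
(3281 - 3390)/(P(8, 26) - 3441) = (3281 - 3390)/(-1 - 3441) = -109/(-3442) = -109*(-1/3442) = 109/3442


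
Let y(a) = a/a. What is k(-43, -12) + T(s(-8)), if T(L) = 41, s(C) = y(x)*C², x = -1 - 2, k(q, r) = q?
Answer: -2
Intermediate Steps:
x = -3
y(a) = 1
s(C) = C² (s(C) = 1*C² = C²)
k(-43, -12) + T(s(-8)) = -43 + 41 = -2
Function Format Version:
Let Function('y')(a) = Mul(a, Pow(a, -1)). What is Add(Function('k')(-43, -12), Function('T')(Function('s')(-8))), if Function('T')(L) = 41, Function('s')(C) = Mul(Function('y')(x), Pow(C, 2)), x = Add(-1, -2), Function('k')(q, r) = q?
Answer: -2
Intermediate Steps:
x = -3
Function('y')(a) = 1
Function('s')(C) = Pow(C, 2) (Function('s')(C) = Mul(1, Pow(C, 2)) = Pow(C, 2))
Add(Function('k')(-43, -12), Function('T')(Function('s')(-8))) = Add(-43, 41) = -2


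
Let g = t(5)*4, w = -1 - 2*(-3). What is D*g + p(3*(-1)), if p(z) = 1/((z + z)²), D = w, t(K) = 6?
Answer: 4321/36 ≈ 120.03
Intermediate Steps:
w = 5 (w = -1 - 1*(-6) = -1 + 6 = 5)
g = 24 (g = 6*4 = 24)
D = 5
p(z) = 1/(4*z²) (p(z) = 1/((2*z)²) = 1/(4*z²))
D*g + p(3*(-1)) = 5*24 + 1/(4*(3*(-1))²) = 120 + (¼)/(-3)² = 120 + (¼)*(⅑) = 120 + 1/36 = 4321/36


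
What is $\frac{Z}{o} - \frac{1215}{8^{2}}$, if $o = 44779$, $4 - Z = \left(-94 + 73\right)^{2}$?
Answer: $- \frac{54434453}{2865856} \approx -18.994$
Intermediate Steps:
$Z = -437$ ($Z = 4 - \left(-94 + 73\right)^{2} = 4 - \left(-21\right)^{2} = 4 - 441 = -437$)
$\frac{Z}{o} - \frac{1215}{8^{2}} = - \frac{437}{44779} - \frac{1215}{8^{2}} = \left(-437\right) \frac{1}{44779} - \frac{1215}{64} = - \frac{437}{44779} - \frac{1215}{64} = - \frac{54434453}{2865856}$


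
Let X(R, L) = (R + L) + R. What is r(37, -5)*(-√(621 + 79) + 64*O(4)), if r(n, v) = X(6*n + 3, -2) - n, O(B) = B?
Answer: 105216 - 4110*√7 ≈ 94342.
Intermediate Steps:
X(R, L) = L + 2*R (X(R, L) = (L + R) + R = L + 2*R)
r(n, v) = 4 + 11*n (r(n, v) = (-2 + 2*(6*n + 3)) - n = (-2 + 2*(3 + 6*n)) - n = (-2 + (6 + 12*n)) - n = (4 + 12*n) - n = 4 + 11*n)
r(37, -5)*(-√(621 + 79) + 64*O(4)) = (4 + 11*37)*(-√(621 + 79) + 64*4) = (4 + 407)*(-√700 + 256) = 411*(-10*√7 + 256) = 411*(256 - 10*√7) = 105216 - 4110*√7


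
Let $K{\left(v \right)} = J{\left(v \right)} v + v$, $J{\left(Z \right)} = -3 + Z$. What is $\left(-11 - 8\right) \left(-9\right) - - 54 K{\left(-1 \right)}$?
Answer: $333$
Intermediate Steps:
$K{\left(v \right)} = v + v \left(-3 + v\right)$ ($K{\left(v \right)} = \left(-3 + v\right) v + v = v \left(-3 + v\right) + v = v + v \left(-3 + v\right)$)
$\left(-11 - 8\right) \left(-9\right) - - 54 K{\left(-1 \right)} = \left(-11 - 8\right) \left(-9\right) - - 54 \left(- (-2 - 1)\right) = \left(-19\right) \left(-9\right) - - 54 \left(\left(-1\right) \left(-3\right)\right) = 171 - \left(-54\right) 3 = 171 - -162 = 171 + 162 = 333$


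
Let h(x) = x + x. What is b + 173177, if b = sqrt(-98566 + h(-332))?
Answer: 173177 + I*sqrt(99230) ≈ 1.7318e+5 + 315.01*I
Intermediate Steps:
h(x) = 2*x
b = I*sqrt(99230) (b = sqrt(-98566 + 2*(-332)) = sqrt(-98566 - 664) = sqrt(-99230) = I*sqrt(99230) ≈ 315.01*I)
b + 173177 = I*sqrt(99230) + 173177 = 173177 + I*sqrt(99230)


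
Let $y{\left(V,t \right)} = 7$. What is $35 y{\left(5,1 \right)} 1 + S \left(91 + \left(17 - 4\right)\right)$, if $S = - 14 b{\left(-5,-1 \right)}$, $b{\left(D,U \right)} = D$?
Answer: $7525$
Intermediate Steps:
$S = 70$ ($S = \left(-14\right) \left(-5\right) = 70$)
$35 y{\left(5,1 \right)} 1 + S \left(91 + \left(17 - 4\right)\right) = 35 \cdot 7 \cdot 1 + 70 \left(91 + \left(17 - 4\right)\right) = 245 \cdot 1 + 70 \left(91 + \left(17 - 4\right)\right) = 245 + 70 \left(91 + 13\right) = 245 + 70 \cdot 104 = 245 + 7280 = 7525$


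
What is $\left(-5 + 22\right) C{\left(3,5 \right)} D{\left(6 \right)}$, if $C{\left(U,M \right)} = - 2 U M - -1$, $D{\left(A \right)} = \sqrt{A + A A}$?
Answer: $- 493 \sqrt{42} \approx -3195.0$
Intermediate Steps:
$D{\left(A \right)} = \sqrt{A + A^{2}}$
$C{\left(U,M \right)} = 1 - 2 M U$ ($C{\left(U,M \right)} = - 2 M U + 1 = 1 - 2 M U$)
$\left(-5 + 22\right) C{\left(3,5 \right)} D{\left(6 \right)} = \left(-5 + 22\right) \left(1 - 10 \cdot 3\right) \sqrt{6 \left(1 + 6\right)} = 17 \left(1 - 30\right) \sqrt{6 \cdot 7} = 17 \left(-29\right) \sqrt{42} = - 493 \sqrt{42}$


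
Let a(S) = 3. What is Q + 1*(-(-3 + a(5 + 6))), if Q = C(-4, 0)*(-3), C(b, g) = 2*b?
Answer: 24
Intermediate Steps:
Q = 24 (Q = (2*(-4))*(-3) = -8*(-3) = 24)
Q + 1*(-(-3 + a(5 + 6))) = 24 + 1*(-(-3 + 3)) = 24 + 1*(-1*0) = 24 + 1*0 = 24 + 0 = 24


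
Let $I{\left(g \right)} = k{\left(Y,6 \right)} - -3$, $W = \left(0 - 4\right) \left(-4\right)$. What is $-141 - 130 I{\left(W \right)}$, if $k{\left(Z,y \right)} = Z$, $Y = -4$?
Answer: $-11$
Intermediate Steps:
$W = 16$ ($W = \left(-4\right) \left(-4\right) = 16$)
$I{\left(g \right)} = -1$ ($I{\left(g \right)} = -4 - -3 = -4 + 3 = -1$)
$-141 - 130 I{\left(W \right)} = -141 - -130 = -141 + 130 = -11$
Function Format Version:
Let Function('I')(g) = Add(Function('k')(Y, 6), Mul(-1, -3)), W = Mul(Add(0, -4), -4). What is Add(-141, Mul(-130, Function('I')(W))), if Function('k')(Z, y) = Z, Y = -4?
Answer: -11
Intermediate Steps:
W = 16 (W = Mul(-4, -4) = 16)
Function('I')(g) = -1 (Function('I')(g) = Add(-4, Mul(-1, -3)) = Add(-4, 3) = -1)
Add(-141, Mul(-130, Function('I')(W))) = Add(-141, Mul(-130, -1)) = Add(-141, 130) = -11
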